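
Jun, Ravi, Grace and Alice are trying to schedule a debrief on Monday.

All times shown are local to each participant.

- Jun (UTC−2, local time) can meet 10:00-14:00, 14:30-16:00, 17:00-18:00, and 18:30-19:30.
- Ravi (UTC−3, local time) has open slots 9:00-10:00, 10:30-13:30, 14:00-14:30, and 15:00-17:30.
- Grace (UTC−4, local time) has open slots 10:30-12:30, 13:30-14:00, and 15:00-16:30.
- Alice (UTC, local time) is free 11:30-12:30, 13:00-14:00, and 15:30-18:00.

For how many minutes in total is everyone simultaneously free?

30 minutes

Jun → UTC: 12:00–16:00, 16:30–18:00, 19:00–20:00, 20:30–21:30.
Ravi → UTC: 12:00–13:00, 13:30–16:30, 17:00–17:30, 18:00–20:30.
Grace → UTC: 14:30–16:30, 17:30–18:00, 19:00–20:30.
Alice → UTC: 11:30–12:30, 13:00–14:00, 15:30–18:00.
Jun ∩ Ravi: 12:00–13:00, 13:30–16:00, 17:00–17:30, 19:00–20:00.
Jun ∩ Ravi ∩ Grace: 14:30–16:00, 19:00–20:00.
Jun ∩ Ravi ∩ Grace ∩ Alice: 15:30–16:00.
Total common minutes: 30.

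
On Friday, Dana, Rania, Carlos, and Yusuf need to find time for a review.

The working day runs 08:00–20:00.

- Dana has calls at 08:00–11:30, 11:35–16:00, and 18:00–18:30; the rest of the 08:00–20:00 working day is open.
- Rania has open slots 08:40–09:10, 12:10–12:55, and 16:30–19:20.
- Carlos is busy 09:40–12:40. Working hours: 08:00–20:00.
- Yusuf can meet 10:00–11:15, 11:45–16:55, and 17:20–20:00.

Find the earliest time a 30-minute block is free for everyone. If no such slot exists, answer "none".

Dana free within 08:00–20:00: 11:30–11:35, 16:00–18:00, 18:30–20:00.
Carlos free within 08:00–20:00: 08:00–09:40, 12:40–20:00.
Dana ∩ Rania: 16:30–18:00, 18:30–19:20.
Dana ∩ Rania ∩ Carlos: 16:30–18:00, 18:30–19:20.
Dana ∩ Rania ∩ Carlos ∩ Yusuf: 16:30–16:55, 17:20–18:00, 18:30–19:20.
Windows ≥ 30 min: 17:20–18:00, 18:30–19:20.
Earliest such window starts at 17:20.

17:20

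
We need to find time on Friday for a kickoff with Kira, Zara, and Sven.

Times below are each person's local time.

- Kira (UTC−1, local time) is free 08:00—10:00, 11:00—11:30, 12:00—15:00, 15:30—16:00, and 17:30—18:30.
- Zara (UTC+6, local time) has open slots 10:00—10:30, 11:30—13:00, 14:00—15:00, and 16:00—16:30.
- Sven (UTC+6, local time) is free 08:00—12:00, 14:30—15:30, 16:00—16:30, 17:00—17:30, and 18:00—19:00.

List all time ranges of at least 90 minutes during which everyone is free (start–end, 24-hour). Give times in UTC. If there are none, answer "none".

none

Kira → UTC: 09:00–11:00, 12:00–12:30, 13:00–16:00, 16:30–17:00, 18:30–19:30.
Zara → UTC: 04:00–04:30, 05:30–07:00, 08:00–09:00, 10:00–10:30.
Sven → UTC: 02:00–06:00, 08:30–09:30, 10:00–10:30, 11:00–11:30, 12:00–13:00.
Kira ∩ Zara: 10:00–10:30.
Kira ∩ Zara ∩ Sven: 10:00–10:30.
Windows ≥ 90 min: (none).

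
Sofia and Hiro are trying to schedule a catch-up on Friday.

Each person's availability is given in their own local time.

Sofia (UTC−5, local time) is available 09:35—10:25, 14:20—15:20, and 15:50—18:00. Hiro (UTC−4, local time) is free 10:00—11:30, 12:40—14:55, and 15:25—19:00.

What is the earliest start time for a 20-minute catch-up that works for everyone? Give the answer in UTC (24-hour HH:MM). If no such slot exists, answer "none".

Sofia → UTC: 14:35–15:25, 19:20–20:20, 20:50–23:00.
Hiro → UTC: 14:00–15:30, 16:40–18:55, 19:25–23:00.
Sofia ∩ Hiro: 14:35–15:25, 19:25–20:20, 20:50–23:00.
Windows ≥ 20 min: 14:35–15:25, 19:25–20:20, 20:50–23:00.
Earliest such window starts at 14:35.

14:35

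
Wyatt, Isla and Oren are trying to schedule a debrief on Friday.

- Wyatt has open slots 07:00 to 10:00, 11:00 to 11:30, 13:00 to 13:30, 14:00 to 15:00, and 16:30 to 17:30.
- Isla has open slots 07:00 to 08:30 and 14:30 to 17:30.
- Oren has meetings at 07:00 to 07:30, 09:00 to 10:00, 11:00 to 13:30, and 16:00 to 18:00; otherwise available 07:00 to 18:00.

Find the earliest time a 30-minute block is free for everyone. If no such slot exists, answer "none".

07:30

Oren free within 07:00–18:00: 07:30–09:00, 10:00–11:00, 13:30–16:00.
Wyatt ∩ Isla: 07:00–08:30, 14:30–15:00, 16:30–17:30.
Wyatt ∩ Isla ∩ Oren: 07:30–08:30, 14:30–15:00.
Windows ≥ 30 min: 07:30–08:30, 14:30–15:00.
Earliest such window starts at 07:30.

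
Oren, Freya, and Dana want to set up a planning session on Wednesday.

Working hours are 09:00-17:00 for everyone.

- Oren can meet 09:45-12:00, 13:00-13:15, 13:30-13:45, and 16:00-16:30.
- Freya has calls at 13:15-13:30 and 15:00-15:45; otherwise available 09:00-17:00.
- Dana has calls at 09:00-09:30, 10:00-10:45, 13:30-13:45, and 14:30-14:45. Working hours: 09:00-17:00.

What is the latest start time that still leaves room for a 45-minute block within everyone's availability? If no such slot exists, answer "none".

11:15

Freya free within 09:00–17:00: 09:00–13:15, 13:30–15:00, 15:45–17:00.
Dana free within 09:00–17:00: 09:30–10:00, 10:45–13:30, 13:45–14:30, 14:45–17:00.
Oren ∩ Freya: 09:45–12:00, 13:00–13:15, 13:30–13:45, 16:00–16:30.
Oren ∩ Freya ∩ Dana: 09:45–10:00, 10:45–12:00, 13:00–13:15, 16:00–16:30.
Windows ≥ 45 min: 10:45–12:00.
Latest start in the last window 10:45–12:00 is 12:00 − 45 min = 11:15.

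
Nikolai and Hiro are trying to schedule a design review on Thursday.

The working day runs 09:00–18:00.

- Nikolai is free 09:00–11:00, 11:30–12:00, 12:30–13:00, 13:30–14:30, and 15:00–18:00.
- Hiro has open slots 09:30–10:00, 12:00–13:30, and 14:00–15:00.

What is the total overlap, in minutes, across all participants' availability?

90 minutes

Nikolai ∩ Hiro: 09:30–10:00, 12:30–13:00, 14:00–14:30.
Total common minutes: 30 + 30 + 30 = 90.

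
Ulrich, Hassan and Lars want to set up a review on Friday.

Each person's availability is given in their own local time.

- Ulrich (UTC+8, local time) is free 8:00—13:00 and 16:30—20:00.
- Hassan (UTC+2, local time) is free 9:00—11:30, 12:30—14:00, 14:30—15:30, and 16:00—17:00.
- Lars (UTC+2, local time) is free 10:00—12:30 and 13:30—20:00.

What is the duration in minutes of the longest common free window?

Ulrich → UTC: 00:00–05:00, 08:30–12:00.
Hassan → UTC: 07:00–09:30, 10:30–12:00, 12:30–13:30, 14:00–15:00.
Lars → UTC: 08:00–10:30, 11:30–18:00.
Ulrich ∩ Hassan: 08:30–09:30, 10:30–12:00.
Ulrich ∩ Hassan ∩ Lars: 08:30–09:30, 11:30–12:00.
Common window lengths: 60, 30 min; longest is 60.

60 minutes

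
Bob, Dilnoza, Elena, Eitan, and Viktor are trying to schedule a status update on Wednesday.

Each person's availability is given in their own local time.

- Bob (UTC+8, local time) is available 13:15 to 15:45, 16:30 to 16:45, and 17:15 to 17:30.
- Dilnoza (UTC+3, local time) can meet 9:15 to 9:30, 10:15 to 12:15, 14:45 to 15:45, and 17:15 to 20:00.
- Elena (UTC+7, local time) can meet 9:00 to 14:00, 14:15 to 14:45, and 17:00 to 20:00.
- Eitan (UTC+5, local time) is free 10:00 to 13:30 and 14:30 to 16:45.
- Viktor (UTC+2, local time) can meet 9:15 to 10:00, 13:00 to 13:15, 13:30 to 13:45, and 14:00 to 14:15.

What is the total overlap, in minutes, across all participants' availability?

30 minutes

Bob → UTC: 05:15–07:45, 08:30–08:45, 09:15–09:30.
Dilnoza → UTC: 06:15–06:30, 07:15–09:15, 11:45–12:45, 14:15–17:00.
Elena → UTC: 02:00–07:00, 07:15–07:45, 10:00–13:00.
Eitan → UTC: 05:00–08:30, 09:30–11:45.
Viktor → UTC: 07:15–08:00, 11:00–11:15, 11:30–11:45, 12:00–12:15.
Bob ∩ Dilnoza: 06:15–06:30, 07:15–07:45, 08:30–08:45.
Bob ∩ Dilnoza ∩ Elena: 06:15–06:30, 07:15–07:45.
Bob ∩ Dilnoza ∩ Elena ∩ Eitan: 06:15–06:30, 07:15–07:45.
Bob ∩ Dilnoza ∩ Elena ∩ Eitan ∩ Viktor: 07:15–07:45.
Total common minutes: 30.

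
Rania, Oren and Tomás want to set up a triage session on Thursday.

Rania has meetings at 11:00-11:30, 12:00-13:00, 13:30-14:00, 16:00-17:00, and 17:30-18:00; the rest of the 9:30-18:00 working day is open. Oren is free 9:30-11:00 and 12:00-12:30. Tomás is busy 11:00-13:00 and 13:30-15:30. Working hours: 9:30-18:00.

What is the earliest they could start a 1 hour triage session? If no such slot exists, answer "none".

09:30

Rania free within 09:30–18:00: 09:30–11:00, 11:30–12:00, 13:00–13:30, 14:00–16:00, 17:00–17:30.
Tomás free within 09:30–18:00: 09:30–11:00, 13:00–13:30, 15:30–18:00.
Rania ∩ Oren: 09:30–11:00.
Rania ∩ Oren ∩ Tomás: 09:30–11:00.
Windows ≥ 60 min: 09:30–11:00.
Earliest such window starts at 09:30.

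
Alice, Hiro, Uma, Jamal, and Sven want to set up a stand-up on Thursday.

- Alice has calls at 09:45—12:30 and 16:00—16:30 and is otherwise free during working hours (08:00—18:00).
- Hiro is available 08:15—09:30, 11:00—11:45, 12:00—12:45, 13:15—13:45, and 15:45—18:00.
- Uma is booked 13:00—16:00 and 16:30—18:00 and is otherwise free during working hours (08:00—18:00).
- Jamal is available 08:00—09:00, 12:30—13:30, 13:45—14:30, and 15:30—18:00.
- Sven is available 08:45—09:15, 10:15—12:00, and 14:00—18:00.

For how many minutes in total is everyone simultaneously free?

15 minutes

Alice free within 08:00–18:00: 08:00–09:45, 12:30–16:00, 16:30–18:00.
Uma free within 08:00–18:00: 08:00–13:00, 16:00–16:30.
Alice ∩ Hiro: 08:15–09:30, 12:30–12:45, 13:15–13:45, 15:45–16:00, 16:30–18:00.
Alice ∩ Hiro ∩ Uma: 08:15–09:30, 12:30–12:45.
Alice ∩ Hiro ∩ Uma ∩ Jamal: 08:15–09:00, 12:30–12:45.
Alice ∩ Hiro ∩ Uma ∩ Jamal ∩ Sven: 08:45–09:00.
Total common minutes: 15.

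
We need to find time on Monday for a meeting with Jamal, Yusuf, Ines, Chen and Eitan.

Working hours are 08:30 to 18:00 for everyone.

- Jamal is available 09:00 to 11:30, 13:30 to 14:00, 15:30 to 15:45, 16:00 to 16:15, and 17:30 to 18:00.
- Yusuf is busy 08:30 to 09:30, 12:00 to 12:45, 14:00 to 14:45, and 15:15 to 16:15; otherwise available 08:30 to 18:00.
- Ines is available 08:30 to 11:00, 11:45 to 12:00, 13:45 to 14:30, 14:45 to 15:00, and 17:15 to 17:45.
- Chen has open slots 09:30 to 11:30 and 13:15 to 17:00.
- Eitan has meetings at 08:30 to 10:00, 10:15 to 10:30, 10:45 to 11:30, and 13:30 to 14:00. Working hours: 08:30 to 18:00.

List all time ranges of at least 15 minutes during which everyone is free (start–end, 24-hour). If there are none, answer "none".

Yusuf free within 08:30–18:00: 09:30–12:00, 12:45–14:00, 14:45–15:15, 16:15–18:00.
Eitan free within 08:30–18:00: 10:00–10:15, 10:30–10:45, 11:30–13:30, 14:00–18:00.
Jamal ∩ Yusuf: 09:30–11:30, 13:30–14:00, 17:30–18:00.
Jamal ∩ Yusuf ∩ Ines: 09:30–11:00, 13:45–14:00, 17:30–17:45.
Jamal ∩ Yusuf ∩ Ines ∩ Chen: 09:30–11:00, 13:45–14:00.
Jamal ∩ Yusuf ∩ Ines ∩ Chen ∩ Eitan: 10:00–10:15, 10:30–10:45.
Windows ≥ 15 min: 10:00–10:15, 10:30–10:45.

10:00–10:15, 10:30–10:45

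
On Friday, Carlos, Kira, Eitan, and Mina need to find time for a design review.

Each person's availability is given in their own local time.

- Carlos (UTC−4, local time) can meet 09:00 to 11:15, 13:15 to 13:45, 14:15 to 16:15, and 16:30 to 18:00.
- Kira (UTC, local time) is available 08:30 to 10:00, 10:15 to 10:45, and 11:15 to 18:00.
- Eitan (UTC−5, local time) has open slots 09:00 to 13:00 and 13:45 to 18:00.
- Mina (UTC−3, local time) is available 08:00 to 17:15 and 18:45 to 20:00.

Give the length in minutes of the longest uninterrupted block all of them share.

75 minutes

Carlos → UTC: 13:00–15:15, 17:15–17:45, 18:15–20:15, 20:30–22:00.
Kira → UTC: 08:30–10:00, 10:15–10:45, 11:15–18:00.
Eitan → UTC: 14:00–18:00, 18:45–23:00.
Mina → UTC: 11:00–20:15, 21:45–23:00.
Carlos ∩ Kira: 13:00–15:15, 17:15–17:45.
Carlos ∩ Kira ∩ Eitan: 14:00–15:15, 17:15–17:45.
Carlos ∩ Kira ∩ Eitan ∩ Mina: 14:00–15:15, 17:15–17:45.
Common window lengths: 75, 30 min; longest is 75.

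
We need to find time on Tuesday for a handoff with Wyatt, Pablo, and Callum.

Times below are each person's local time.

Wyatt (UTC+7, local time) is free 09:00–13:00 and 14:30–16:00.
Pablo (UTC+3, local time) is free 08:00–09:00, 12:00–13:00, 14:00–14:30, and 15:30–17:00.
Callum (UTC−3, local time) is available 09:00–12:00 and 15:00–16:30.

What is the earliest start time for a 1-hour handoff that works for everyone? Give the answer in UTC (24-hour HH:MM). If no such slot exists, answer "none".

Wyatt → UTC: 02:00–06:00, 07:30–09:00.
Pablo → UTC: 05:00–06:00, 09:00–10:00, 11:00–11:30, 12:30–14:00.
Callum → UTC: 12:00–15:00, 18:00–19:30.
Wyatt ∩ Pablo: 05:00–06:00.
Wyatt ∩ Pablo ∩ Callum: (none).
Windows ≥ 60 min: (none).

none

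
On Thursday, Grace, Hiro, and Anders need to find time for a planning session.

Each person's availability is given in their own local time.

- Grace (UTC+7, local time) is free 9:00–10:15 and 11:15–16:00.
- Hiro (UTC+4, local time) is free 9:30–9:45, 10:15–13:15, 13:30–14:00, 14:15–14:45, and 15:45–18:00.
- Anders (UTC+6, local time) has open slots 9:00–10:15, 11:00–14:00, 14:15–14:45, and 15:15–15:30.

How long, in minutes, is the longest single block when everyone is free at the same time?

Grace → UTC: 02:00–03:15, 04:15–09:00.
Hiro → UTC: 05:30–05:45, 06:15–09:15, 09:30–10:00, 10:15–10:45, 11:45–14:00.
Anders → UTC: 03:00–04:15, 05:00–08:00, 08:15–08:45, 09:15–09:30.
Grace ∩ Hiro: 05:30–05:45, 06:15–09:00.
Grace ∩ Hiro ∩ Anders: 05:30–05:45, 06:15–08:00, 08:15–08:45.
Common window lengths: 15, 105, 30 min; longest is 105.

105 minutes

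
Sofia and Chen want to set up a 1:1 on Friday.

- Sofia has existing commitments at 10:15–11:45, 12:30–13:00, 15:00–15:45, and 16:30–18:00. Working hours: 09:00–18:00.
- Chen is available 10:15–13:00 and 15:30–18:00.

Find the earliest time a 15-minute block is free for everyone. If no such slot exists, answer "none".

11:45

Sofia free within 09:00–18:00: 09:00–10:15, 11:45–12:30, 13:00–15:00, 15:45–16:30.
Sofia ∩ Chen: 11:45–12:30, 15:45–16:30.
Windows ≥ 15 min: 11:45–12:30, 15:45–16:30.
Earliest such window starts at 11:45.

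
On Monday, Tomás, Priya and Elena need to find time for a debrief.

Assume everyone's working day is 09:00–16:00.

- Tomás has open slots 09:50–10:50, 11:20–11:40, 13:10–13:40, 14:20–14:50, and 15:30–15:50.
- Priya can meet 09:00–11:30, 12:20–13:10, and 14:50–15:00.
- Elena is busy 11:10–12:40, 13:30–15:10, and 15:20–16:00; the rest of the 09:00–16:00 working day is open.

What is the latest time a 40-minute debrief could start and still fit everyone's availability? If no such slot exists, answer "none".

10:10

Elena free within 09:00–16:00: 09:00–11:10, 12:40–13:30, 15:10–15:20.
Tomás ∩ Priya: 09:50–10:50, 11:20–11:30.
Tomás ∩ Priya ∩ Elena: 09:50–10:50.
Windows ≥ 40 min: 09:50–10:50.
Latest start in the last window 09:50–10:50 is 10:50 − 40 min = 10:10.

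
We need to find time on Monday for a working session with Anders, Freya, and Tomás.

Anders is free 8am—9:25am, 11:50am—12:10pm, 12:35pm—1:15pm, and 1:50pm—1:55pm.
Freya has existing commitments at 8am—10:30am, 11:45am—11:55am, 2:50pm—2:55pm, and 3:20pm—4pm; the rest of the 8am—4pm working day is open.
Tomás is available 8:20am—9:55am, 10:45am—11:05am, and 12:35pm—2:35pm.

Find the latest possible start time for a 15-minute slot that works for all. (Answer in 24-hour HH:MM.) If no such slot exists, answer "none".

Freya free within 08:00–16:00: 10:30–11:45, 11:55–14:50, 14:55–15:20.
Anders ∩ Freya: 11:55–12:10, 12:35–13:15, 13:50–13:55.
Anders ∩ Freya ∩ Tomás: 12:35–13:15, 13:50–13:55.
Windows ≥ 15 min: 12:35–13:15.
Latest start in the last window 12:35–13:15 is 13:15 − 15 min = 13:00.

13:00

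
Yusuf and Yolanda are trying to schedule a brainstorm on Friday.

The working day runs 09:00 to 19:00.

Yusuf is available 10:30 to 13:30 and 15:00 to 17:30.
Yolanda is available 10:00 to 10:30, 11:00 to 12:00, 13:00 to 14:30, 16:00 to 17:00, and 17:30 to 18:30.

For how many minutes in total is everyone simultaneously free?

150 minutes

Yusuf ∩ Yolanda: 11:00–12:00, 13:00–13:30, 16:00–17:00.
Total common minutes: 60 + 30 + 60 = 150.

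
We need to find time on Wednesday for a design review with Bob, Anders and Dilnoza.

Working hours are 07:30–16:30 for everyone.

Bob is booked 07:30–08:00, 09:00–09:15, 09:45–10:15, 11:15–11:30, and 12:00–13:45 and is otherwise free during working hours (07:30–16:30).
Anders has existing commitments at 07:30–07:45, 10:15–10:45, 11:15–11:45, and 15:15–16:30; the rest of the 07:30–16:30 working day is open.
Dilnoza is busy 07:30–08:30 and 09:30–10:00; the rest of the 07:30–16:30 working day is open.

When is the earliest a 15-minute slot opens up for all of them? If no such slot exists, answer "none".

08:30

Bob free within 07:30–16:30: 08:00–09:00, 09:15–09:45, 10:15–11:15, 11:30–12:00, 13:45–16:30.
Anders free within 07:30–16:30: 07:45–10:15, 10:45–11:15, 11:45–15:15.
Dilnoza free within 07:30–16:30: 08:30–09:30, 10:00–16:30.
Bob ∩ Anders: 08:00–09:00, 09:15–09:45, 10:45–11:15, 11:45–12:00, 13:45–15:15.
Bob ∩ Anders ∩ Dilnoza: 08:30–09:00, 09:15–09:30, 10:45–11:15, 11:45–12:00, 13:45–15:15.
Windows ≥ 15 min: 08:30–09:00, 09:15–09:30, 10:45–11:15, 11:45–12:00, 13:45–15:15.
Earliest such window starts at 08:30.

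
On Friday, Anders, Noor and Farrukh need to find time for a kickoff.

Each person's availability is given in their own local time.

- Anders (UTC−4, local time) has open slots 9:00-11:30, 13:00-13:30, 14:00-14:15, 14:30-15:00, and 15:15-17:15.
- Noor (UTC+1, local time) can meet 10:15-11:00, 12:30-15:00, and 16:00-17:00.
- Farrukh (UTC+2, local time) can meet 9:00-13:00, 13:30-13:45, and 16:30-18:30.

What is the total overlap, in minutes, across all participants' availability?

Anders → UTC: 13:00–15:30, 17:00–17:30, 18:00–18:15, 18:30–19:00, 19:15–21:15.
Noor → UTC: 09:15–10:00, 11:30–14:00, 15:00–16:00.
Farrukh → UTC: 07:00–11:00, 11:30–11:45, 14:30–16:30.
Anders ∩ Noor: 13:00–14:00, 15:00–15:30.
Anders ∩ Noor ∩ Farrukh: 15:00–15:30.
Total common minutes: 30.

30 minutes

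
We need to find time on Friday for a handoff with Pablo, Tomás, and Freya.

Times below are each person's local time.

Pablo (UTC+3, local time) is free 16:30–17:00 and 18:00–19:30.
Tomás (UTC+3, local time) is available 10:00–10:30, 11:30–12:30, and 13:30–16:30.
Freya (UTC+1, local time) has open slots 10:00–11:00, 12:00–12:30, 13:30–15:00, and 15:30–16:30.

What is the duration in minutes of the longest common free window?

Pablo → UTC: 13:30–14:00, 15:00–16:30.
Tomás → UTC: 07:00–07:30, 08:30–09:30, 10:30–13:30.
Freya → UTC: 09:00–10:00, 11:00–11:30, 12:30–14:00, 14:30–15:30.
Pablo ∩ Tomás: (none).
Pablo ∩ Tomás ∩ Freya: (none).
No common window.

0 minutes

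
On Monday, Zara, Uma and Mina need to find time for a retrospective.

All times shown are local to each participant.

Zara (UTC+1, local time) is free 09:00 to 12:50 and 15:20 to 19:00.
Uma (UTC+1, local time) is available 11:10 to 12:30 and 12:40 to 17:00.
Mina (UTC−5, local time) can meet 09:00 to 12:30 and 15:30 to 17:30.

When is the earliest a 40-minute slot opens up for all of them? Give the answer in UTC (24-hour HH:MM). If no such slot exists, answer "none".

14:20

Zara → UTC: 08:00–11:50, 14:20–18:00.
Uma → UTC: 10:10–11:30, 11:40–16:00.
Mina → UTC: 14:00–17:30, 20:30–22:30.
Zara ∩ Uma: 10:10–11:30, 11:40–11:50, 14:20–16:00.
Zara ∩ Uma ∩ Mina: 14:20–16:00.
Windows ≥ 40 min: 14:20–16:00.
Earliest such window starts at 14:20.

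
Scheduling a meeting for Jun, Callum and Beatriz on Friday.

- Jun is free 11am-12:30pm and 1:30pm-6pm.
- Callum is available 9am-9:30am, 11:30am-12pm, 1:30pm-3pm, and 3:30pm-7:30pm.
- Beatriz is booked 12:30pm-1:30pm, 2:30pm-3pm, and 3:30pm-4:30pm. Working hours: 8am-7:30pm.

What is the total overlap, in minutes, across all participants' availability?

Beatriz free within 08:00–19:30: 08:00–12:30, 13:30–14:30, 15:00–15:30, 16:30–19:30.
Jun ∩ Callum: 11:30–12:00, 13:30–15:00, 15:30–18:00.
Jun ∩ Callum ∩ Beatriz: 11:30–12:00, 13:30–14:30, 16:30–18:00.
Total common minutes: 30 + 60 + 90 = 180.

180 minutes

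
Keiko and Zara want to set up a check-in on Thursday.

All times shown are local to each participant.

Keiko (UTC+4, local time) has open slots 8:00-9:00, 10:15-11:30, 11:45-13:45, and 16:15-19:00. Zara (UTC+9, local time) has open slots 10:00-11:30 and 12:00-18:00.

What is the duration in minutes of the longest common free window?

Keiko → UTC: 04:00–05:00, 06:15–07:30, 07:45–09:45, 12:15–15:00.
Zara → UTC: 01:00–02:30, 03:00–09:00.
Keiko ∩ Zara: 04:00–05:00, 06:15–07:30, 07:45–09:00.
Common window lengths: 60, 75, 75 min; longest is 75.

75 minutes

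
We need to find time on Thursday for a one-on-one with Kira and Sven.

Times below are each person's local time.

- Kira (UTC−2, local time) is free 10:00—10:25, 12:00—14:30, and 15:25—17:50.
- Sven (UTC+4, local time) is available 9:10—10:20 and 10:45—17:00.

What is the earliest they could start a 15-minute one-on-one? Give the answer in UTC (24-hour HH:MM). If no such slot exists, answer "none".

12:00

Kira → UTC: 12:00–12:25, 14:00–16:30, 17:25–19:50.
Sven → UTC: 05:10–06:20, 06:45–13:00.
Kira ∩ Sven: 12:00–12:25.
Windows ≥ 15 min: 12:00–12:25.
Earliest such window starts at 12:00.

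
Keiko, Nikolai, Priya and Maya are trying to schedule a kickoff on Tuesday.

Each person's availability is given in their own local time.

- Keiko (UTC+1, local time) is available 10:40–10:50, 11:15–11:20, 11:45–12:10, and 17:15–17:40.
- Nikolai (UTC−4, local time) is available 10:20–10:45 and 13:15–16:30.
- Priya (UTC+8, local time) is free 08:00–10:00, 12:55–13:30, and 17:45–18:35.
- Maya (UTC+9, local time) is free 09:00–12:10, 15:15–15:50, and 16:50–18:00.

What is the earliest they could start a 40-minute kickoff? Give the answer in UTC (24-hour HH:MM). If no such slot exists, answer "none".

Keiko → UTC: 09:40–09:50, 10:15–10:20, 10:45–11:10, 16:15–16:40.
Nikolai → UTC: 14:20–14:45, 17:15–20:30.
Priya → UTC: 00:00–02:00, 04:55–05:30, 09:45–10:35.
Maya → UTC: 00:00–03:10, 06:15–06:50, 07:50–09:00.
Keiko ∩ Nikolai: (none).
Keiko ∩ Nikolai ∩ Priya: (none).
Keiko ∩ Nikolai ∩ Priya ∩ Maya: (none).
Windows ≥ 40 min: (none).

none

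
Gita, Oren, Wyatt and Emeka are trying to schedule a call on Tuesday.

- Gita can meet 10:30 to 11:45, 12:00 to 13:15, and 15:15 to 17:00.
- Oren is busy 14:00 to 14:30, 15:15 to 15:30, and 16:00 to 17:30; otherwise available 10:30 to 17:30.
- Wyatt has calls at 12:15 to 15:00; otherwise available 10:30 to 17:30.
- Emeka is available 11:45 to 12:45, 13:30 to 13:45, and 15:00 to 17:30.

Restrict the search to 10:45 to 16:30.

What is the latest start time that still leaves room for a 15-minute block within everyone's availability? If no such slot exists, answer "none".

Oren free within 10:30–17:30: 10:30–14:00, 14:30–15:15, 15:30–16:00.
Wyatt free within 10:30–17:30: 10:30–12:15, 15:00–17:30.
Gita ∩ Oren: 10:30–11:45, 12:00–13:15, 15:30–16:00.
Gita ∩ Oren ∩ Wyatt: 10:30–11:45, 12:00–12:15, 15:30–16:00.
Gita ∩ Oren ∩ Wyatt ∩ Emeka: 12:00–12:15, 15:30–16:00.
Restricted to 10:45–16:30: 12:00–12:15, 15:30–16:00.
Windows ≥ 15 min: 12:00–12:15, 15:30–16:00.
Latest start in the last window 15:30–16:00 is 16:00 − 15 min = 15:45.

15:45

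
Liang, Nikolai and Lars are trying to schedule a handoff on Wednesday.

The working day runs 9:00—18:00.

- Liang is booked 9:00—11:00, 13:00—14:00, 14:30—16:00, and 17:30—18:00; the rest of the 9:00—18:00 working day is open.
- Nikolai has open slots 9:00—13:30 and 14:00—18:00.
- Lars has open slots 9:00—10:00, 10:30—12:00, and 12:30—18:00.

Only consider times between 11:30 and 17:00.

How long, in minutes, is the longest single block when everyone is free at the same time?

60 minutes

Liang free within 09:00–18:00: 11:00–13:00, 14:00–14:30, 16:00–17:30.
Liang ∩ Nikolai: 11:00–13:00, 14:00–14:30, 16:00–17:30.
Liang ∩ Nikolai ∩ Lars: 11:00–12:00, 12:30–13:00, 14:00–14:30, 16:00–17:30.
Restricted to 11:30–17:00: 11:30–12:00, 12:30–13:00, 14:00–14:30, 16:00–17:00.
Common window lengths: 30, 30, 30, 60 min; longest is 60.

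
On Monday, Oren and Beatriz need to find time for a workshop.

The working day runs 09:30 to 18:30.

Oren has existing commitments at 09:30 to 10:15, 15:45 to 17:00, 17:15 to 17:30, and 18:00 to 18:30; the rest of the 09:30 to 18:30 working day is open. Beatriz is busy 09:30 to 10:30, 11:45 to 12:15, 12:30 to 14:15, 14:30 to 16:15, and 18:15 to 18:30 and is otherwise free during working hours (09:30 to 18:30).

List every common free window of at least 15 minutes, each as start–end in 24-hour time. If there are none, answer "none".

10:30–11:45, 12:15–12:30, 14:15–14:30, 17:00–17:15, 17:30–18:00

Oren free within 09:30–18:30: 10:15–15:45, 17:00–17:15, 17:30–18:00.
Beatriz free within 09:30–18:30: 10:30–11:45, 12:15–12:30, 14:15–14:30, 16:15–18:15.
Oren ∩ Beatriz: 10:30–11:45, 12:15–12:30, 14:15–14:30, 17:00–17:15, 17:30–18:00.
Windows ≥ 15 min: 10:30–11:45, 12:15–12:30, 14:15–14:30, 17:00–17:15, 17:30–18:00.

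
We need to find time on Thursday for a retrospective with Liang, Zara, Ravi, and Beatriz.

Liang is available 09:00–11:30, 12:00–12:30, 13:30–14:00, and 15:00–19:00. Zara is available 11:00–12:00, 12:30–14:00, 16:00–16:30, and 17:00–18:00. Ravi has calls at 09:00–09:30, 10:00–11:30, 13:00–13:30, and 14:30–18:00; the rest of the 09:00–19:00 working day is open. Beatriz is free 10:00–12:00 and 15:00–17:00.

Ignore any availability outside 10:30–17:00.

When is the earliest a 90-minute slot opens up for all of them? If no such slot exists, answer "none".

Ravi free within 09:00–19:00: 09:30–10:00, 11:30–13:00, 13:30–14:30, 18:00–19:00.
Liang ∩ Zara: 11:00–11:30, 13:30–14:00, 16:00–16:30, 17:00–18:00.
Liang ∩ Zara ∩ Ravi: 13:30–14:00.
Liang ∩ Zara ∩ Ravi ∩ Beatriz: (none).
Restricted to 10:30–17:00: (none).
Windows ≥ 90 min: (none).

none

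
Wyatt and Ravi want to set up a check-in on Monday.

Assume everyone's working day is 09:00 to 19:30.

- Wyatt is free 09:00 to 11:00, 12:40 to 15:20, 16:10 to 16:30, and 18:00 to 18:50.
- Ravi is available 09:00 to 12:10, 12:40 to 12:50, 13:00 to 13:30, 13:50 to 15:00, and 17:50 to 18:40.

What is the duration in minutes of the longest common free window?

Wyatt ∩ Ravi: 09:00–11:00, 12:40–12:50, 13:00–13:30, 13:50–15:00, 18:00–18:40.
Common window lengths: 120, 10, 30, 70, 40 min; longest is 120.

120 minutes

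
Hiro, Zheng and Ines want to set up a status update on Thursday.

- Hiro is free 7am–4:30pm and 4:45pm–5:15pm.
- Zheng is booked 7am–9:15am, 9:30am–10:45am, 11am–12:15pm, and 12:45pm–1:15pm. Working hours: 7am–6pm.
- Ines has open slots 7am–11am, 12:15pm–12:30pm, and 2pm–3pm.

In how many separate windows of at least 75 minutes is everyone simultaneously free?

Zheng free within 07:00–18:00: 09:15–09:30, 10:45–11:00, 12:15–12:45, 13:15–18:00.
Hiro ∩ Zheng: 09:15–09:30, 10:45–11:00, 12:15–12:45, 13:15–16:30, 16:45–17:15.
Hiro ∩ Zheng ∩ Ines: 09:15–09:30, 10:45–11:00, 12:15–12:30, 14:00–15:00.
Windows ≥ 75 min: (none).
That's 0 windows.

0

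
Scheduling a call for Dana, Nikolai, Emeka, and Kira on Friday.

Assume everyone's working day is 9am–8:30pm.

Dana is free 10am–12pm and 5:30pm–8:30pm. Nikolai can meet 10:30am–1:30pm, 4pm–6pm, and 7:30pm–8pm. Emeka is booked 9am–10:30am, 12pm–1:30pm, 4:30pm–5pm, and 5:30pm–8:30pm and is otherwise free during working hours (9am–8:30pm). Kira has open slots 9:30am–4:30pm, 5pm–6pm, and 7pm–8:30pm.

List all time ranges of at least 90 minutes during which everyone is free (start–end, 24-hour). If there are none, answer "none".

10:30–12:00

Emeka free within 09:00–20:30: 10:30–12:00, 13:30–16:30, 17:00–17:30.
Dana ∩ Nikolai: 10:30–12:00, 17:30–18:00, 19:30–20:00.
Dana ∩ Nikolai ∩ Emeka: 10:30–12:00.
Dana ∩ Nikolai ∩ Emeka ∩ Kira: 10:30–12:00.
Windows ≥ 90 min: 10:30–12:00.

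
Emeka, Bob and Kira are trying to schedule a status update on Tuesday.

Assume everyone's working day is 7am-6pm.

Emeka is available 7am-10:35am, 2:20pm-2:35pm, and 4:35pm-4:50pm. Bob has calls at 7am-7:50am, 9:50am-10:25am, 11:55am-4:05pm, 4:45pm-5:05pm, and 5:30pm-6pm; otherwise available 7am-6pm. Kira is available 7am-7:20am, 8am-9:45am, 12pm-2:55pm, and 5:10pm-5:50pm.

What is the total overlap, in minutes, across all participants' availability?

Bob free within 07:00–18:00: 07:50–09:50, 10:25–11:55, 16:05–16:45, 17:05–17:30.
Emeka ∩ Bob: 07:50–09:50, 10:25–10:35, 16:35–16:45.
Emeka ∩ Bob ∩ Kira: 08:00–09:45.
Total common minutes: 105.

105 minutes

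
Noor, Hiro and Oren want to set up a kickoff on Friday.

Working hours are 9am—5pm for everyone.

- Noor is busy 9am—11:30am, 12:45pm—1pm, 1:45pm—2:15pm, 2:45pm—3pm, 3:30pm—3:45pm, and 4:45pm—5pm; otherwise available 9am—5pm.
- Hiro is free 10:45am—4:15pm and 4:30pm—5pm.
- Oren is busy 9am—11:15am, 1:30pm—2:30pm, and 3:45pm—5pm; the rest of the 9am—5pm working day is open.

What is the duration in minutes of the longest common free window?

75 minutes

Noor free within 09:00–17:00: 11:30–12:45, 13:00–13:45, 14:15–14:45, 15:00–15:30, 15:45–16:45.
Oren free within 09:00–17:00: 11:15–13:30, 14:30–15:45.
Noor ∩ Hiro: 11:30–12:45, 13:00–13:45, 14:15–14:45, 15:00–15:30, 15:45–16:15, 16:30–16:45.
Noor ∩ Hiro ∩ Oren: 11:30–12:45, 13:00–13:30, 14:30–14:45, 15:00–15:30.
Common window lengths: 75, 30, 15, 30 min; longest is 75.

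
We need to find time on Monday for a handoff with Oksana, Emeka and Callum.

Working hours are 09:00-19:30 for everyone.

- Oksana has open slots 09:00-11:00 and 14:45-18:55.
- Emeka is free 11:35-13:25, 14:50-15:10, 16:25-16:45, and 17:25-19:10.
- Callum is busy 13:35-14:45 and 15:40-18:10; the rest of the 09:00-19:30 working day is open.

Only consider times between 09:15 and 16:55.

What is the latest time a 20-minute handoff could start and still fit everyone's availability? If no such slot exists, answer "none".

Callum free within 09:00–19:30: 09:00–13:35, 14:45–15:40, 18:10–19:30.
Oksana ∩ Emeka: 14:50–15:10, 16:25–16:45, 17:25–18:55.
Oksana ∩ Emeka ∩ Callum: 14:50–15:10, 18:10–18:55.
Restricted to 09:15–16:55: 14:50–15:10.
Windows ≥ 20 min: 14:50–15:10.
Latest start in the last window 14:50–15:10 is 15:10 − 20 min = 14:50.

14:50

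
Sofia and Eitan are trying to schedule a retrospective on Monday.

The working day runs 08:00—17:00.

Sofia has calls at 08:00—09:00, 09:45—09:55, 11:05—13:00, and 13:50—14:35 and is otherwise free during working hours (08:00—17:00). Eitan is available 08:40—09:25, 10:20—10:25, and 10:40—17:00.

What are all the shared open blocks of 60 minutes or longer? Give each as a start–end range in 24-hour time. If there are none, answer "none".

14:35–17:00

Sofia free within 08:00–17:00: 09:00–09:45, 09:55–11:05, 13:00–13:50, 14:35–17:00.
Sofia ∩ Eitan: 09:00–09:25, 10:20–10:25, 10:40–11:05, 13:00–13:50, 14:35–17:00.
Windows ≥ 60 min: 14:35–17:00.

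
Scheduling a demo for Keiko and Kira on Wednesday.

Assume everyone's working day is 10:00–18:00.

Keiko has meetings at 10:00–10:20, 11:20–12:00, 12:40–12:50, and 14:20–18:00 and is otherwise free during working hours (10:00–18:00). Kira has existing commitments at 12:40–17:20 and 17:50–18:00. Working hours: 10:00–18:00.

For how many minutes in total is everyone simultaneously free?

Keiko free within 10:00–18:00: 10:20–11:20, 12:00–12:40, 12:50–14:20.
Kira free within 10:00–18:00: 10:00–12:40, 17:20–17:50.
Keiko ∩ Kira: 10:20–11:20, 12:00–12:40.
Total common minutes: 60 + 40 = 100.

100 minutes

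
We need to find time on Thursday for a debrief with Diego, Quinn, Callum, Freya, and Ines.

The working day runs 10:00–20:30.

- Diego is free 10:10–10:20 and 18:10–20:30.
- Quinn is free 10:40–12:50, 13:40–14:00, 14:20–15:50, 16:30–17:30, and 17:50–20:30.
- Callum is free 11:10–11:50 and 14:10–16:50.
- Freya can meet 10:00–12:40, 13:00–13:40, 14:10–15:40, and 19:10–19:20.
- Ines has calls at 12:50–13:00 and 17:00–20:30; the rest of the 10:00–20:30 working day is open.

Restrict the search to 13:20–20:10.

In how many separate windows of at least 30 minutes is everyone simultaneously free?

0

Ines free within 10:00–20:30: 10:00–12:50, 13:00–17:00.
Diego ∩ Quinn: 18:10–20:30.
Diego ∩ Quinn ∩ Callum: (none).
Diego ∩ Quinn ∩ Callum ∩ Freya: (none).
Diego ∩ Quinn ∩ Callum ∩ Freya ∩ Ines: (none).
Restricted to 13:20–20:10: (none).
Windows ≥ 30 min: (none).
That's 0 windows.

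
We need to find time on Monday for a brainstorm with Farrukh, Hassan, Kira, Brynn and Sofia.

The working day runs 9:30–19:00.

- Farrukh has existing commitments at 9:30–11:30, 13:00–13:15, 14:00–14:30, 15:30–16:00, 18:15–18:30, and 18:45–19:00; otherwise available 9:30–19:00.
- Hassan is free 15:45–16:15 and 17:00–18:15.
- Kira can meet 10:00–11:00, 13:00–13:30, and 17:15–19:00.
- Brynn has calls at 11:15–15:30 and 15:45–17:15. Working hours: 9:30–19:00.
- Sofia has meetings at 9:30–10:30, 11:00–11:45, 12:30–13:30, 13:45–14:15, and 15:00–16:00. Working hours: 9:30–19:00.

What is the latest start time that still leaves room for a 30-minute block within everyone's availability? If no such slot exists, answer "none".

17:45

Farrukh free within 09:30–19:00: 11:30–13:00, 13:15–14:00, 14:30–15:30, 16:00–18:15, 18:30–18:45.
Brynn free within 09:30–19:00: 09:30–11:15, 15:30–15:45, 17:15–19:00.
Sofia free within 09:30–19:00: 10:30–11:00, 11:45–12:30, 13:30–13:45, 14:15–15:00, 16:00–19:00.
Farrukh ∩ Hassan: 16:00–16:15, 17:00–18:15.
Farrukh ∩ Hassan ∩ Kira: 17:15–18:15.
Farrukh ∩ Hassan ∩ Kira ∩ Brynn: 17:15–18:15.
Farrukh ∩ Hassan ∩ Kira ∩ Brynn ∩ Sofia: 17:15–18:15.
Windows ≥ 30 min: 17:15–18:15.
Latest start in the last window 17:15–18:15 is 18:15 − 30 min = 17:45.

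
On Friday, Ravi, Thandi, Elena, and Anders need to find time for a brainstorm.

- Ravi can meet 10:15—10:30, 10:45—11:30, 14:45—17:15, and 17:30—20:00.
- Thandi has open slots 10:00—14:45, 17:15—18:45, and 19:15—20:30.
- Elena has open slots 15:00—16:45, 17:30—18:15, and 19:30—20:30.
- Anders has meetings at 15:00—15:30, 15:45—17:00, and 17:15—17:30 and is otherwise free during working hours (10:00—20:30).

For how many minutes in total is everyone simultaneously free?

75 minutes

Anders free within 10:00–20:30: 10:00–15:00, 15:30–15:45, 17:00–17:15, 17:30–20:30.
Ravi ∩ Thandi: 10:15–10:30, 10:45–11:30, 17:30–18:45, 19:15–20:00.
Ravi ∩ Thandi ∩ Elena: 17:30–18:15, 19:30–20:00.
Ravi ∩ Thandi ∩ Elena ∩ Anders: 17:30–18:15, 19:30–20:00.
Total common minutes: 45 + 30 = 75.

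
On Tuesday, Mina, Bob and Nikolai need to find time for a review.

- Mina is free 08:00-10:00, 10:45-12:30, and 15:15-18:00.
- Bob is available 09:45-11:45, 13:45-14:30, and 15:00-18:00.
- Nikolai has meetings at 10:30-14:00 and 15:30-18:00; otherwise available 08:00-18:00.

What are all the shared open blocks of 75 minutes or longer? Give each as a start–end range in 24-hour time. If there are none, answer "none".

Nikolai free within 08:00–18:00: 08:00–10:30, 14:00–15:30.
Mina ∩ Bob: 09:45–10:00, 10:45–11:45, 15:15–18:00.
Mina ∩ Bob ∩ Nikolai: 09:45–10:00, 15:15–15:30.
Windows ≥ 75 min: (none).

none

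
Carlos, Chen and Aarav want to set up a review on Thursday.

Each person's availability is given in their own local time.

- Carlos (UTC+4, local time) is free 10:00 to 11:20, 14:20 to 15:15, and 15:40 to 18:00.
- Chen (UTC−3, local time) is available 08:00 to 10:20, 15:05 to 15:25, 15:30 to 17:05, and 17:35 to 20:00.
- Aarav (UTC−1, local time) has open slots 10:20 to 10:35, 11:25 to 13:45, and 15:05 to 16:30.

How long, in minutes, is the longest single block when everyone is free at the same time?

55 minutes

Carlos → UTC: 06:00–07:20, 10:20–11:15, 11:40–14:00.
Chen → UTC: 11:00–13:20, 18:05–18:25, 18:30–20:05, 20:35–23:00.
Aarav → UTC: 11:20–11:35, 12:25–14:45, 16:05–17:30.
Carlos ∩ Chen: 11:00–11:15, 11:40–13:20.
Carlos ∩ Chen ∩ Aarav: 12:25–13:20.
Single common window of 55 minutes.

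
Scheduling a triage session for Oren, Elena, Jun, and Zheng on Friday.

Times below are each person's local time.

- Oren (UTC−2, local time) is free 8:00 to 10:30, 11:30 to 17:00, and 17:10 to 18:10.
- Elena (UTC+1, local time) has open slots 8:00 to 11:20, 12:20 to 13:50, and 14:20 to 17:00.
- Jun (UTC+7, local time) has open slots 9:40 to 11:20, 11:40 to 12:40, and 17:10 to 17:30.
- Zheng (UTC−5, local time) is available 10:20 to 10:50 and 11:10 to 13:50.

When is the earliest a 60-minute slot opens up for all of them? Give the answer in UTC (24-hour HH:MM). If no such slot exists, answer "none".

none

Oren → UTC: 10:00–12:30, 13:30–19:00, 19:10–20:10.
Elena → UTC: 07:00–10:20, 11:20–12:50, 13:20–16:00.
Jun → UTC: 02:40–04:20, 04:40–05:40, 10:10–10:30.
Zheng → UTC: 15:20–15:50, 16:10–18:50.
Oren ∩ Elena: 10:00–10:20, 11:20–12:30, 13:30–16:00.
Oren ∩ Elena ∩ Jun: 10:10–10:20.
Oren ∩ Elena ∩ Jun ∩ Zheng: (none).
Windows ≥ 60 min: (none).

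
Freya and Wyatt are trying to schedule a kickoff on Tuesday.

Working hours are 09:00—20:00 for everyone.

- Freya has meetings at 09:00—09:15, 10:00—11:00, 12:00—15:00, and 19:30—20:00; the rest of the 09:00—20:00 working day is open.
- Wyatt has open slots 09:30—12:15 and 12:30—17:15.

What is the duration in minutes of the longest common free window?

Freya free within 09:00–20:00: 09:15–10:00, 11:00–12:00, 15:00–19:30.
Freya ∩ Wyatt: 09:30–10:00, 11:00–12:00, 15:00–17:15.
Common window lengths: 30, 60, 135 min; longest is 135.

135 minutes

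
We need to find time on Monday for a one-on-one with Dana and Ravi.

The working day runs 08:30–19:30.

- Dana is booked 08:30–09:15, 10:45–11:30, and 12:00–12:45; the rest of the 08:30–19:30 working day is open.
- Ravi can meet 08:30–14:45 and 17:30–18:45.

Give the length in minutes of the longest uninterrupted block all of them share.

120 minutes

Dana free within 08:30–19:30: 09:15–10:45, 11:30–12:00, 12:45–19:30.
Dana ∩ Ravi: 09:15–10:45, 11:30–12:00, 12:45–14:45, 17:30–18:45.
Common window lengths: 90, 30, 120, 75 min; longest is 120.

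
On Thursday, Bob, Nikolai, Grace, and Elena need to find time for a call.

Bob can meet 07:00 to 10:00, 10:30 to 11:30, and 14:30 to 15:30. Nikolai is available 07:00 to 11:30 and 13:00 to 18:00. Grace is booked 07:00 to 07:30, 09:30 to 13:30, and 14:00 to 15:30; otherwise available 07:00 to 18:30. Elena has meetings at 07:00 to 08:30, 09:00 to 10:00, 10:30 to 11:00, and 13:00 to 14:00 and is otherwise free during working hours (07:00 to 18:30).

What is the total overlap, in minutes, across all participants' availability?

Grace free within 07:00–18:30: 07:30–09:30, 13:30–14:00, 15:30–18:30.
Elena free within 07:00–18:30: 08:30–09:00, 10:00–10:30, 11:00–13:00, 14:00–18:30.
Bob ∩ Nikolai: 07:00–10:00, 10:30–11:30, 14:30–15:30.
Bob ∩ Nikolai ∩ Grace: 07:30–09:30.
Bob ∩ Nikolai ∩ Grace ∩ Elena: 08:30–09:00.
Total common minutes: 30.

30 minutes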